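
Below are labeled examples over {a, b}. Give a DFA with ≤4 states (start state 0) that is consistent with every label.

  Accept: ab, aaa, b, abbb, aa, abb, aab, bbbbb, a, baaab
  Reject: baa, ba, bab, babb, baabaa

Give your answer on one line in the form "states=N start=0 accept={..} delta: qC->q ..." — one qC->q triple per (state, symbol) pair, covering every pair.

Fold the examples into a partial DFA from state 0: repeatedly fix the first undefined (state, symbol) met by the shortest-then-alphabetical prefix, trying targets in increasing order and rejecting any under which an Accept and a Reject string meet in one state with the same remainder; add a state when all current targets are rejected. Accepting states are where Accept strings end.
a: 0a undefined. 0a->0: ok.
b: 0b undefined. 0b->0: no, ab/baa meet in 0. Open state 1: 0b->1.
ba: 1a undefined. 1a->0: no, ab/bab meet in 1. 1a->1: no, ab/baa meet in 1. Open state 2: 1a->2.
bb: 1b undefined. 1b->0: ok.
baa: 2a undefined. 2a->0: no, aaa/baa meet in 0. 2a->1: no, ab/baa meet in 1. 2a->2: no, baaab/bab meet in 2 with "b" left. Open state 3: 2a->3.
bab: 2b undefined. 2b->0: no, ab/babb meet in 1. 2b->1: no, ab/bab meet in 1. 2b->2: ok.
baaa: 3a undefined. 3a->0: ok.
baab: 3b undefined. 3b->0: no, aaa/baabaa meet in 0. 3b->1: ok.
All examples now run through 4 states with every (state, symbol) defined. Accept strings end in {0,1}, Reject strings end in {2,3}; accept={0,1}.

states=4 start=0 accept={0,1} delta: 0a->0 0b->1 1a->2 1b->0 2a->3 2b->2 3a->0 3b->1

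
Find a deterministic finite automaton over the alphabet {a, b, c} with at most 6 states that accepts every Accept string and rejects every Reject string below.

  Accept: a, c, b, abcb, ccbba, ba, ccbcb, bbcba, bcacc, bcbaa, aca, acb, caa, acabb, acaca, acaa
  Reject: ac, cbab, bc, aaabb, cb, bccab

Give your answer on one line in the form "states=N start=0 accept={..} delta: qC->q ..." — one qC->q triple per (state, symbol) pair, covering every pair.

State merging on the prefix tree: take the shortest (then alphabetical) example prefix whose next move is undefined and point that move at state 0, else 1, else 2, ...; a target is out if some Accept/Reject pair would then sit in one state with the same input left (inseparable). If every existing state is out, open a new one.
a: 0a undefined. 0a->0: no, c/ac meet in 0 with "c" left. Open state 1: 0a->1.
b: 0b undefined. 0b->0: no, c/bc meet in 0 with "c" left. 0b->1: ok.
c: 0c undefined. 0c->0: no, a/cb meet in 1. 0c->1: ok.
aa: 1a undefined. 1a->0: ok.
ab: 1b undefined. 1b->0: no, a/aaabb meet in 1. 1b->1: no, a/cbab meet in 1. Open state 2: 1b->2.
ac: 1c undefined. 1c->0: no, a/bccab meet in 1. 1c->1: no, a/ac meet in 1. 1c->2: no, acb/aaabb meet in 2 with "b" left. Open state 3: 1c->3.
abc: 2c undefined. 2c->0: ok.
aca: 3a undefined. 3a->0: no, bcacc/ac meet in 3. 3a->1: no, acabb/aaabb meet in 2 with "b" left. 3a->2: no, aca/cb meet in 2. 3a->3: no, aca/ac meet in 3. Open state 4: 3a->4.
acb: 3b undefined. 3b->0: no, ccbcb/cb meet in 2. 3b->1: ok.
bcc: 3c undefined. 3c->0: ok.
cba: 2a undefined. 2a->0: no, a/cbab meet in 1. 2a->1: ok.
acaa: 4a undefined. 4a->0: ok.
acab: 4b undefined. 4b->0: ok.
acac: 4c undefined. 4c->0: ok.
aaabb: 2b undefined. 2b->0: no, ba/aaabb meet in 0. 2b->1: no, a/aaabb meet in 1. 2b->2: ok.
All examples now run through 5 states with every (state, symbol) defined. Accept strings end in {0,1,4}, Reject strings end in {2,3}; accept={0,1,4}.

states=5 start=0 accept={0,1,4} delta: 0a->1 0b->1 0c->1 1a->0 1b->2 1c->3 2a->1 2b->2 2c->0 3a->4 3b->1 3c->0 4a->0 4b->0 4c->0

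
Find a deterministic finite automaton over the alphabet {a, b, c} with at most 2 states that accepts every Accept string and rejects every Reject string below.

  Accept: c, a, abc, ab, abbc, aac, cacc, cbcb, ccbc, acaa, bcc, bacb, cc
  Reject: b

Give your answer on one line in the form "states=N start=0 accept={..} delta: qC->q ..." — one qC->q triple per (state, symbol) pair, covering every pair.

states=2 start=0 accept={1} delta: 0a->1 0b->0 0c->1 1a->0 1b->1 1c->1

Fold the examples into a partial DFA from state 0: repeatedly fix the first undefined (state, symbol) met by the shortest-then-alphabetical prefix, trying targets in increasing order and rejecting any under which an Accept and a Reject string meet in one state with the same remainder; add a state when all current targets are rejected. Accepting states are where Accept strings end.
a: 0a undefined. 0a->0: no, ab/b meet in 0 with "b" left. Open state 1: 0a->1.
b: 0b undefined. 0b->0: ok.
c: 0c undefined. 0c->0: no, c/b meet in 0. 0c->1: ok.
aa: 1a undefined. 1a->0: ok.
ab: 1b undefined. 1b->0: no, ab/b meet in 0. 1b->1: ok.
ac: 1c undefined. 1c->0: no, abc/b meet in 0. 1c->1: ok.
All examples now run through 2 states with every (state, symbol) defined. Accept strings end in {1}, Reject strings end in {0}; accept={1}.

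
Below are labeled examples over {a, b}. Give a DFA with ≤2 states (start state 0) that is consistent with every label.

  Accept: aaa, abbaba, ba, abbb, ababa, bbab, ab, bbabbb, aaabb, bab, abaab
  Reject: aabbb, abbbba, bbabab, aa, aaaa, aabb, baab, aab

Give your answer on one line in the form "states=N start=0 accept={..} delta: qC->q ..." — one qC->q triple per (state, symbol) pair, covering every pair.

Grow the machine one transition at a time. Run the examples from 0; the earliest place one falls off (shortest prefix, ties alphabetical) gets sent to the lowest-numbered state that keeps every Accept/Reject pair distinguishable — a pair clashes when both reach the same state with identical unread suffix — and to a fresh state only if none does.
a: 0a undefined. 0a->0: no, aaa/aa meet in 0. Open state 1: 0a->1.
b: 0b undefined. 0b->0: ok.
aa: 1a undefined. 1a->0: ok.
ab: 1b undefined. 1b->0: no, aaa/abbbba meet in 1. 1b->1: ok.
All examples now run through 2 states with every (state, symbol) defined. Accept strings end in {1}, Reject strings end in {0}; accept={1}.

states=2 start=0 accept={1} delta: 0a->1 0b->0 1a->0 1b->1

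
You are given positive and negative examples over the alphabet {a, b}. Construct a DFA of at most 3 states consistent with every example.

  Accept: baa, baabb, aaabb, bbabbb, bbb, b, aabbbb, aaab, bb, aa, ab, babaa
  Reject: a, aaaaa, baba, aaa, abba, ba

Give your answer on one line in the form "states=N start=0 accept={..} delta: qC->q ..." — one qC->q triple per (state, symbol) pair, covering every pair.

states=2 start=0 accept={0} delta: 0a->1 0b->0 1a->0 1b->0

Grow the machine one transition at a time. Run the examples from 0; the earliest place one falls off (shortest prefix, ties alphabetical) gets sent to the lowest-numbered state that keeps every Accept/Reject pair distinguishable — a pair clashes when both reach the same state with identical unread suffix — and to a fresh state only if none does.
a: 0a undefined. 0a->0: no, aa/a meet in 0. Open state 1: 0a->1.
b: 0b undefined. 0b->0: ok.
aa: 1a undefined. 1a->0: ok.
ab: 1b undefined. 1b->0: ok.
All examples now run through 2 states with every (state, symbol) defined. Accept strings end in {0}, Reject strings end in {1}; accept={0}.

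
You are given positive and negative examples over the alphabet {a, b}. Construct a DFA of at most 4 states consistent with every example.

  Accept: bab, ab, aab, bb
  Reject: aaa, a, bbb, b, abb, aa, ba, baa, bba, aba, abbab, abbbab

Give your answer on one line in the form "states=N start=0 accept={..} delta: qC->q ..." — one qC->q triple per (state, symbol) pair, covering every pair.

State merging on the prefix tree: take the shortest (then alphabetical) example prefix whose next move is undefined and point that move at state 0, else 1, else 2, ...; a target is out if some Accept/Reject pair would then sit in one state with the same input left (inseparable). If every existing state is out, open a new one.
a: 0a undefined. 0a->0: no, ab/b meet in 0 with "b" left. Open state 1: 0a->1.
b: 0b undefined. 0b->0: no, bb/bbb meet in 0. 0b->1: ok.
aa: 1a undefined. 1a->0: no, bab/aaa meet in 1. 1a->1: ok.
ab: 1b undefined. 1b->0: no, bab/abbab meet in 0. 1b->1: no, bab/aaa meet in 1. Open state 2: 1b->2.
aba: 2a undefined. 2a->0: ok.
abb: 2b undefined. 2b->0: no, bab/abbab meet in 2. 2b->1: no, bab/abbab meet in 2. 2b->2: no, bab/bbb meet in 2. Open state 3: 2b->3.
abba: 3a undefined. 3a->0: ok.
abbb: 3b undefined. 3b->0: no, bab/abbbab meet in 2. 3b->1: no, bab/abbbab meet in 2. 3b->2: ok.
All examples now run through 4 states with every (state, symbol) defined. Accept strings end in {2}, Reject strings end in {0,1,3}; accept={2}.

states=4 start=0 accept={2} delta: 0a->1 0b->1 1a->1 1b->2 2a->0 2b->3 3a->0 3b->2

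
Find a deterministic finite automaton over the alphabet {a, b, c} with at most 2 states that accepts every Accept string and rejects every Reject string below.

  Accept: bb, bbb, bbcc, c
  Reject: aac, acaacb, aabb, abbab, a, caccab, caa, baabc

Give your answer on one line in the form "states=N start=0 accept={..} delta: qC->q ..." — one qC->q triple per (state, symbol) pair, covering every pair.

Grow the machine one transition at a time. Run the examples from 0; the earliest place one falls off (shortest prefix, ties alphabetical) gets sent to the lowest-numbered state that keeps every Accept/Reject pair distinguishable — a pair clashes when both reach the same state with identical unread suffix — and to a fresh state only if none does.
a: 0a undefined. 0a->0: no, bb/aabb meet in 0 with "bb" left. Open state 1: 0a->1.
b: 0b undefined. 0b->0: ok.
c: 0c undefined. 0c->0: ok.
aa: 1a undefined. 1a->0: no, bb/aac meet in 0. 1a->1: ok.
ab: 1b undefined. 1b->0: no, bb/aabb meet in 0. 1b->1: ok.
ac: 1c undefined. 1c->0: no, bb/aac meet in 0. 1c->1: ok.
All examples now run through 2 states with every (state, symbol) defined. Accept strings end in {0}, Reject strings end in {1}; accept={0}.

states=2 start=0 accept={0} delta: 0a->1 0b->0 0c->0 1a->1 1b->1 1c->1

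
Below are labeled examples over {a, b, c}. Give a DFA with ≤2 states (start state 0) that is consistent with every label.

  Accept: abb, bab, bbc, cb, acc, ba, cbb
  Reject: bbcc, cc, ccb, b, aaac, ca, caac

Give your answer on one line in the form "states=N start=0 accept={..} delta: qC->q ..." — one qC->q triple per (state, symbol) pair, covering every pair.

State merging on the prefix tree: take the shortest (then alphabetical) example prefix whose next move is undefined and point that move at state 0, else 1, else 2, ...; a target is out if some Accept/Reject pair would then sit in one state with the same input left (inseparable). If every existing state is out, open a new one.
a: 0a undefined. 0a->0: no, acc/cc meet in 0 with "cc" left. Open state 1: 0a->1.
b: 0b undefined. 0b->0: ok.
c: 0c undefined. 0c->0: no, bbc/bbcc meet in 0. 0c->1: ok.
aa: 1a undefined. 1a->0: ok.
ab: 1b undefined. 1b->0: no, abb/b meet in 0. 1b->1: ok.
ac: 1c undefined. 1c->0: ok.
All examples now run through 2 states with every (state, symbol) defined. Accept strings end in {1}, Reject strings end in {0}; accept={1}.

states=2 start=0 accept={1} delta: 0a->1 0b->0 0c->1 1a->0 1b->1 1c->0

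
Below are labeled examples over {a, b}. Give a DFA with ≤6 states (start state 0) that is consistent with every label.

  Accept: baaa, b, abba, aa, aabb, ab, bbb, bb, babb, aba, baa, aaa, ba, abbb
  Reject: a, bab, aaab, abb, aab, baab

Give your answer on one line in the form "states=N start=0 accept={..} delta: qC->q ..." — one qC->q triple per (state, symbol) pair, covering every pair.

Fold the examples into a partial DFA from state 0: repeatedly fix the first undefined (state, symbol) met by the shortest-then-alphabetical prefix, trying targets in increasing order and rejecting any under which an Accept and a Reject string meet in one state with the same remainder; add a state when all current targets are rejected. Accepting states are where Accept strings end.
a: 0a undefined. 0a->0: no, b/aaab meet in 0 with "b" left. Open state 1: 0a->1.
b: 0b undefined. 0b->0: no, ab/bab meet in 1 with "b" left. 0b->1: no, b/a meet in 1. Open state 2: 0b->2.
aa: 1a undefined. 1a->0: no, b/aab meet in 2. 1a->1: no, aa/a meet in 1. 1a->2: no, bb/aab meet in 2 with "b" left. Open state 3: 1a->3.
ab: 1b undefined. 1b->0: no, b/abb meet in 2. 1b->1: no, ab/a meet in 1. 1b->2: no, bb/abb meet in 2 with "b" left. 1b->3: ok.
ba: 2a undefined. 2a->0: no, baaa/baab meet in 3. 2a->1: no, aa/bab meet in 3. 2a->2: no, bb/bab meet in 2 with "b" left. 2a->3: ok.
bb: 2b undefined. 2b->0: ok.
aaa: 3a undefined. 3a->0: no, baaa/a meet in 1. 3a->1: no, baaa/aaab meet in 3. 3a->2: no, bb/aaab meet in 0. 3a->3: ok.
aab: 3b undefined. 3b->0: no, abba/a meet in 1. 3b->1: ok.
All examples now run through 4 states with every (state, symbol) defined. Accept strings end in {0,2,3}, Reject strings end in {1}; accept={0,2,3}.

states=4 start=0 accept={0,2,3} delta: 0a->1 0b->2 1a->3 1b->3 2a->3 2b->0 3a->3 3b->1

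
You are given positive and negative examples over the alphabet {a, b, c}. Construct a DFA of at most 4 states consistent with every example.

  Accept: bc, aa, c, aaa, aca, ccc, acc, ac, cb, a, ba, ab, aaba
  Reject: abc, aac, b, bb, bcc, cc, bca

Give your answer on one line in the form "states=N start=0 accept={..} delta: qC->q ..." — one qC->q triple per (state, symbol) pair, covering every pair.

Fold the examples into a partial DFA from state 0: repeatedly fix the first undefined (state, symbol) met by the shortest-then-alphabetical prefix, trying targets in increasing order and rejecting any under which an Accept and a Reject string meet in one state with the same remainder; add a state when all current targets are rejected. Accepting states are where Accept strings end.
a: 0a undefined. 0a->0: no, bc/abc meet in 0 with "bc" left. Open state 1: 0a->1.
b: 0b undefined. 0b->0: ok.
c: 0c undefined. 0c->0: no, bc/b meet in 0. 0c->1: no, aa/bca meet in 1 with "a" left. Open state 2: 0c->2.
aa: 1a undefined. 1a->0: no, bc/aac meet in 2. 1a->1: no, ac/aac meet in 1 with "c" left. 1a->2: no, aaa/bca meet in 2 with "a" left. Open state 3: 1a->3.
ab: 1b undefined. 1b->0: no, bc/abc meet in 2. 1b->1: no, ac/abc meet in 1 with "c" left. 1b->2: ok.
ac: 1c undefined. 1c->0: no, ac/b meet in 0. 1c->1: ok.
cb: 2b undefined. 2b->0: no, cb/b meet in 0. 2b->1: ok.
cc: 2c undefined. 2c->0: ok.
aaa: 3a undefined. 3a->0: no, aaa/abc meet in 0. 3a->1: ok.
aab: 3b undefined. 3b->0: ok.
aac: 3c undefined. 3c->0: ok.
bca: 2a undefined. 2a->0: ok.
All examples now run through 4 states with every (state, symbol) defined. Accept strings end in {1,2,3}, Reject strings end in {0}; accept={1,2,3}.

states=4 start=0 accept={1,2,3} delta: 0a->1 0b->0 0c->2 1a->3 1b->2 1c->1 2a->0 2b->1 2c->0 3a->1 3b->0 3c->0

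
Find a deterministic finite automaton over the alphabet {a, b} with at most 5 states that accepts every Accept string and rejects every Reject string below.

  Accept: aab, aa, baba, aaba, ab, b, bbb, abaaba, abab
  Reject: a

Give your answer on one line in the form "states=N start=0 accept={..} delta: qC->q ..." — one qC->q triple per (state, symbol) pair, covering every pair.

states=3 start=0 accept={0,2} delta: 0a->1 0b->0 1a->2 1b->2 2a->0 2b->2

Grow the machine one transition at a time. Run the examples from 0; the earliest place one falls off (shortest prefix, ties alphabetical) gets sent to the lowest-numbered state that keeps every Accept/Reject pair distinguishable — a pair clashes when both reach the same state with identical unread suffix — and to a fresh state only if none does.
a: 0a undefined. 0a->0: no, aa/a meet in 0. Open state 1: 0a->1.
b: 0b undefined. 0b->0: ok.
aa: 1a undefined. 1a->0: no, aaba/a meet in 1. 1a->1: no, aa/a meet in 1. Open state 2: 1a->2.
ab: 1b undefined. 1b->0: no, baba/a meet in 1. 1b->1: no, ab/a meet in 1. 1b->2: ok.
aab: 2b undefined. 2b->0: no, aaba/a meet in 1. 2b->1: no, aab/a meet in 1. 2b->2: ok.
aba: 2a undefined. 2a->0: ok.
All examples now run through 3 states with every (state, symbol) defined. Accept strings end in {0,2}, Reject strings end in {1}; accept={0,2}.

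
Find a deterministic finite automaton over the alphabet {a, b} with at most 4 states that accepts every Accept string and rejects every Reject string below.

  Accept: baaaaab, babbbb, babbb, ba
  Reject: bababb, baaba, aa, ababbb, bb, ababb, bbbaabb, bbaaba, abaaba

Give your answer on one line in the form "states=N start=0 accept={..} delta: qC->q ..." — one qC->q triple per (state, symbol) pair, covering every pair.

states=4 start=0 accept={1} delta: 0a->1 0b->0 1a->2 1b->1 2a->1 2b->3 3a->0 3b->0

Grow the machine one transition at a time. Run the examples from 0; the earliest place one falls off (shortest prefix, ties alphabetical) gets sent to the lowest-numbered state that keeps every Accept/Reject pair distinguishable — a pair clashes when both reach the same state with identical unread suffix — and to a fresh state only if none does.
a: 0a undefined. 0a->0: no, babbb/ababbb meet in 0 with "babbb" left. Open state 1: 0a->1.
b: 0b undefined. 0b->0: ok.
aa: 1a undefined. 1a->0: no, ba/baaba meet in 1. 1a->1: no, ba/aa meet in 1. Open state 2: 1a->2.
ab: 1b undefined. 1b->0: no, babbbb/bababb meet in 0. 1b->1: ok.
abaa: 2a undefined. 2a->0: no, babbbb/abaaba meet in 1. 2a->1: ok.
abab: 2b undefined. 2b->0: no, baaaaab/baaba meet in 1. 2b->1: no, baaaaab/bababb meet in 1. 2b->2: no, baaaaab/baaba meet in 1. Open state 3: 2b->3.
ababb: 3b undefined. 3b->0: ok.
baaba: 3a undefined. 3a->0: ok.
All examples now run through 4 states with every (state, symbol) defined. Accept strings end in {1}, Reject strings end in {0,2}; accept={1}.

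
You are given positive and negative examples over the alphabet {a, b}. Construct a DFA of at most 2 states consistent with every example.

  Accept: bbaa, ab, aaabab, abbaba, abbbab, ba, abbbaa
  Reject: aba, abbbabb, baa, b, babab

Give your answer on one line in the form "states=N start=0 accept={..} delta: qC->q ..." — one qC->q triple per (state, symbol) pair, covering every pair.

Grow the machine one transition at a time. Run the examples from 0; the earliest place one falls off (shortest prefix, ties alphabetical) gets sent to the lowest-numbered state that keeps every Accept/Reject pair distinguishable — a pair clashes when both reach the same state with identical unread suffix — and to a fresh state only if none does.
a: 0a undefined. 0a->0: no, ab/b meet in 0 with "b" left. Open state 1: 0a->1.
b: 0b undefined. 0b->0: no, bbaa/baa meet in 1 with "a" left. 0b->1: ok.
aa: 1a undefined. 1a->0: ok.
ab: 1b undefined. 1b->0: ok.
All examples now run through 2 states with every (state, symbol) defined. Accept strings end in {0}, Reject strings end in {1}; accept={0}.

states=2 start=0 accept={0} delta: 0a->1 0b->1 1a->0 1b->0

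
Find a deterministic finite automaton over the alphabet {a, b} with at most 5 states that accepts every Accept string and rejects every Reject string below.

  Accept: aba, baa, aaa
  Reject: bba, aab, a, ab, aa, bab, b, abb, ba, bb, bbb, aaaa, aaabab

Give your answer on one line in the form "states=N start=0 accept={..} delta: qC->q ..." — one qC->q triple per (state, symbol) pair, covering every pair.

Grow the machine one transition at a time. Run the examples from 0; the earliest place one falls off (shortest prefix, ties alphabetical) gets sent to the lowest-numbered state that keeps every Accept/Reject pair distinguishable — a pair clashes when both reach the same state with identical unread suffix — and to a fresh state only if none does.
a: 0a undefined. 0a->0: no, aba/ba meet in 0 with "ba" left. Open state 1: 0a->1.
b: 0b undefined. 0b->0: no, baa/aa meet in 1 with "a" left. 0b->1: no, aba/bba meet in 1 with "ba" left. Open state 2: 0b->2.
aa: 1a undefined. 1a->0: no, aaa/a meet in 1. 1a->1: no, aaa/a meet in 1. 1a->2: no, baa/aaaa meet in 2 with "aa" left. Open state 3: 1a->3.
ab: 1b undefined. 1b->0: no, aba/a meet in 1. 1b->1: no, aba/aa meet in 3. 1b->2: no, aba/ba meet in 2 with "a" left. 1b->3: ok.
ba: 2a undefined. 2a->0: no, baa/a meet in 1. 2a->1: no, baa/ab meet in 3. 2a->2: no, baa/b meet in 2. 2a->3: ok.
bb: 2b undefined. 2b->0: ok.
aaa: 3a undefined. 3a->0: no, aba/bb meet in 0. 3a->1: no, aba/bba meet in 1. 3a->2: no, aba/b meet in 2. 3a->3: no, aba/ab meet in 3. Open state 4: 3a->4.
aab: 3b undefined. 3b->0: ok.
aaaa: 4a undefined. 4a->0: ok.
aaab: 4b undefined. 4b->0: ok.
All examples now run through 5 states with every (state, symbol) defined. Accept strings end in {4}, Reject strings end in {0,1,2,3}; accept={4}.

states=5 start=0 accept={4} delta: 0a->1 0b->2 1a->3 1b->3 2a->3 2b->0 3a->4 3b->0 4a->0 4b->0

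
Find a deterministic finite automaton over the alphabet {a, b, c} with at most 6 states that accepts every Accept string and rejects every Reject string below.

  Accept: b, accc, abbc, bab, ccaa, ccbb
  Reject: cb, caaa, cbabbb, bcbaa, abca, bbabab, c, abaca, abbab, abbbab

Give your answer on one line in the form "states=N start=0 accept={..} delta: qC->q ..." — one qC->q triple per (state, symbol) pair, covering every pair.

Fold the examples into a partial DFA from state 0: repeatedly fix the first undefined (state, symbol) met by the shortest-then-alphabetical prefix, trying targets in increasing order and rejecting any under which an Accept and a Reject string meet in one state with the same remainder; add a state when all current targets are rejected. Accepting states are where Accept strings end.
a: 0a undefined. 0a->0: ok.
b: 0b undefined. 0b->0: no, b/bbabab meet in 0. Open state 1: 0b->1.
c: 0c undefined. 0c->0: no, b/cb meet in 1. 0c->1: no, b/c meet in 1. Open state 2: 0c->2.
ba: 1a undefined. 1a->0: ok.
bb: 1b undefined. 1b->0: no, b/bbabab meet in 1. 1b->1: no, b/bbabab meet in 1. 1b->2: ok.
bc: 1c undefined. 1c->0: ok.
ca: 2a undefined. 2a->0: no, b/bbabab meet in 1. 2a->1: no, b/abaca meet in 1. 2a->2: ok.
cb: 2b undefined. 2b->0: no, b/bbabab meet in 1. 2b->1: no, b/cb meet in 1. 2b->2: ok.
cc: 2c undefined. 2c->0: no, accc/cb meet in 2. 2c->1: no, accc/bcbaa meet in 0. 2c->2: no, accc/cb meet in 2. Open state 3: 2c->3.
cca: 3a undefined. 3a->0: no, ccaa/bcbaa meet in 0. 3a->1: no, ccaa/bcbaa meet in 0. 3a->2: no, ccaa/cb meet in 2. 3a->3: ok.
ccb: 3b undefined. 3b->0: ok.
accc: 3c undefined. 3c->0: no, accc/bcbaa meet in 0. 3c->1: ok.
All examples now run through 4 states with every (state, symbol) defined. Accept strings end in {1,3}, Reject strings end in {0,2}; accept={1,3}.

states=4 start=0 accept={1,3} delta: 0a->0 0b->1 0c->2 1a->0 1b->2 1c->0 2a->2 2b->2 2c->3 3a->3 3b->0 3c->1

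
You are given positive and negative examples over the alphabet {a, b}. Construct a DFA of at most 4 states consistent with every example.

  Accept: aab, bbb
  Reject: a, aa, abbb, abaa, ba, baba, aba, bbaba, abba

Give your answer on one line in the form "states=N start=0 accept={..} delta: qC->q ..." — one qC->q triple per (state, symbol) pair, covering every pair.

states=4 start=0 accept={0,2} delta: 0a->1 0b->0 1a->1 1b->2 2a->1 2b->3 3a->1 3b->1

Grow the machine one transition at a time. Run the examples from 0; the earliest place one falls off (shortest prefix, ties alphabetical) gets sent to the lowest-numbered state that keeps every Accept/Reject pair distinguishable — a pair clashes when both reach the same state with identical unread suffix — and to a fresh state only if none does.
a: 0a undefined. 0a->0: no, bbb/abbb meet in 0 with "bbb" left. Open state 1: 0a->1.
b: 0b undefined. 0b->0: ok.
aa: 1a undefined. 1a->0: no, aab/aa meet in 0. 1a->1: ok.
ab: 1b undefined. 1b->0: no, aab/abbb meet in 0. 1b->1: no, aab/a meet in 1. Open state 2: 1b->2.
aba: 2a undefined. 2a->0: no, bbb/baba meet in 0. 2a->1: ok.
abb: 2b undefined. 2b->0: no, bbb/abbb meet in 0. 2b->1: no, aab/abbb meet in 2. 2b->2: no, aab/abbb meet in 2. Open state 3: 2b->3.
abba: 3a undefined. 3a->0: no, bbb/abba meet in 0. 3a->1: ok.
abbb: 3b undefined. 3b->0: no, bbb/abbb meet in 0. 3b->1: ok.
All examples now run through 4 states with every (state, symbol) defined. Accept strings end in {0,2}, Reject strings end in {1}; accept={0,2}.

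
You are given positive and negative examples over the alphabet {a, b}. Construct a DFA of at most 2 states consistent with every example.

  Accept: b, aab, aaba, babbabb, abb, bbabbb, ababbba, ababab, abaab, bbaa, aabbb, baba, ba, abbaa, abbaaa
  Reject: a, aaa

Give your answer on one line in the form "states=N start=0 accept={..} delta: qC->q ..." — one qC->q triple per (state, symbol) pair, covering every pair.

Fold the examples into a partial DFA from state 0: repeatedly fix the first undefined (state, symbol) met by the shortest-then-alphabetical prefix, trying targets in increasing order and rejecting any under which an Accept and a Reject string meet in one state with the same remainder; add a state when all current targets are rejected. Accepting states are where Accept strings end.
a: 0a undefined. 0a->0: ok.
b: 0b undefined. 0b->0: no, b/a meet in 0. Open state 1: 0b->1.
ba: 1a undefined. 1a->0: no, aaba/a meet in 0. 1a->1: ok.
bb: 1b undefined. 1b->0: no, abb/a meet in 0. 1b->1: ok.
All examples now run through 2 states with every (state, symbol) defined. Accept strings end in {1}, Reject strings end in {0}; accept={1}.

states=2 start=0 accept={1} delta: 0a->0 0b->1 1a->1 1b->1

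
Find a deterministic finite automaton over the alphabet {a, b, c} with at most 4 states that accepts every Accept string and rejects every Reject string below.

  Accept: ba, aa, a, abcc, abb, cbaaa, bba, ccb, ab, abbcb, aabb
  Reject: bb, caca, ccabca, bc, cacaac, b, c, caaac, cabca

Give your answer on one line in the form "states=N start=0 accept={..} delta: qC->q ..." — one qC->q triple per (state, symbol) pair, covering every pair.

states=4 start=0 accept={1} delta: 0a->1 0b->0 0c->2 1a->1 1b->1 1c->3 2a->0 2b->0 2c->1 3a->0 3b->1 3c->1

Grow the machine one transition at a time. Run the examples from 0; the earliest place one falls off (shortest prefix, ties alphabetical) gets sent to the lowest-numbered state that keeps every Accept/Reject pair distinguishable — a pair clashes when both reach the same state with identical unread suffix — and to a fresh state only if none does.
a: 0a undefined. 0a->0: no, abb/bb meet in 0 with "bb" left. Open state 1: 0a->1.
b: 0b undefined. 0b->0: ok.
c: 0c undefined. 0c->0: no, ccb/bb meet in 0. 0c->1: no, ba/bc meet in 1. Open state 2: 0c->2.
aa: 1a undefined. 1a->0: no, aa/bb meet in 0. 1a->1: ok.
ab: 1b undefined. 1b->0: no, abb/bb meet in 0. 1b->1: ok.
ca: 2a undefined. 2a->0: ok.
cb: 2b undefined. 2b->0: ok.
cc: 2c undefined. 2c->0: no, ccb/bb meet in 0. 2c->1: ok.
abc: 1c undefined. 1c->0: no, ba/ccabca meet in 1. 1c->1: no, ba/ccabca meet in 1. 1c->2: no, abbcb/bb meet in 0. Open state 3: 1c->3.
abcc: 3c undefined. 3c->0: no, abcc/bb meet in 0. 3c->1: ok.
abbcb: 3b undefined. 3b->0: no, abbcb/bb meet in 0. 3b->1: ok.
ccabca: 3a undefined. 3a->0: ok.
All examples now run through 4 states with every (state, symbol) defined. Accept strings end in {1}, Reject strings end in {0,2,3}; accept={1}.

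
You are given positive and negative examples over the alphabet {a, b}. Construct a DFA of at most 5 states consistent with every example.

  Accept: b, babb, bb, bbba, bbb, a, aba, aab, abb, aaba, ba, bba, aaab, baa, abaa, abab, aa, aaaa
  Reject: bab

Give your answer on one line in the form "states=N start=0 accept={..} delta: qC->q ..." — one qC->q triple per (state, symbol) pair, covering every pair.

states=4 start=0 accept={0,1,2} delta: 0a->1 0b->0 1a->2 1b->3 2a->0 2b->0 3a->0 3b->0

Grow the machine one transition at a time. Run the examples from 0; the earliest place one falls off (shortest prefix, ties alphabetical) gets sent to the lowest-numbered state that keeps every Accept/Reject pair distinguishable — a pair clashes when both reach the same state with identical unread suffix — and to a fresh state only if none does.
a: 0a undefined. 0a->0: no, abab/bab meet in 0 with "bab" left. Open state 1: 0a->1.
b: 0b undefined. 0b->0: ok.
aa: 1a undefined. 1a->0: no, aaab/bab meet in 1 with "b" left. 1a->1: no, aab/bab meet in 1 with "b" left. Open state 2: 1a->2.
ab: 1b undefined. 1b->0: no, b/bab meet in 0. 1b->1: no, babb/bab meet in 1. 1b->2: no, baa/bab meet in 2. Open state 3: 1b->3.
aaa: 2a undefined. 2a->0: ok.
aab: 2b undefined. 2b->0: ok.
aba: 3a undefined. 3a->0: ok.
abb: 3b undefined. 3b->0: ok.
All examples now run through 4 states with every (state, symbol) defined. Accept strings end in {0,1,2}, Reject strings end in {3}; accept={0,1,2}.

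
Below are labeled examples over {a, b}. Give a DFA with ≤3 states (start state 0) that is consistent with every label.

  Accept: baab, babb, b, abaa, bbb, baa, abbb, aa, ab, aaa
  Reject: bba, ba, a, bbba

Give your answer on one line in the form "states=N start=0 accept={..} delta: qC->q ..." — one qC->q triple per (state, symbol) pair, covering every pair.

Fold the examples into a partial DFA from state 0: repeatedly fix the first undefined (state, symbol) met by the shortest-then-alphabetical prefix, trying targets in increasing order and rejecting any under which an Accept and a Reject string meet in one state with the same remainder; add a state when all current targets are rejected. Accepting states are where Accept strings end.
a: 0a undefined. 0a->0: no, aa/a meet in 0. Open state 1: 0a->1.
b: 0b undefined. 0b->0: ok.
aa: 1a undefined. 1a->0: no, aaa/bba meet in 1. 1a->1: no, baa/bba meet in 1. Open state 2: 1a->2.
ab: 1b undefined. 1b->0: ok.
aaa: 2a undefined. 2a->0: ok.
baab: 2b undefined. 2b->0: ok.
All examples now run through 3 states with every (state, symbol) defined. Accept strings end in {0,2}, Reject strings end in {1}; accept={0,2}.

states=3 start=0 accept={0,2} delta: 0a->1 0b->0 1a->2 1b->0 2a->0 2b->0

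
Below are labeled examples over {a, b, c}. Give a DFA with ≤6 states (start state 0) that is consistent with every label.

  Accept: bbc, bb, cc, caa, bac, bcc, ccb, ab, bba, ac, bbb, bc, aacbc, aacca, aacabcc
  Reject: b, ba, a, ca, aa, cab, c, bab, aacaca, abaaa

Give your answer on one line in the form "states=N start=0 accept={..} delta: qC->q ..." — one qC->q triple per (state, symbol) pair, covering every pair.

State merging on the prefix tree: take the shortest (then alphabetical) example prefix whose next move is undefined and point that move at state 0, else 1, else 2, ...; a target is out if some Accept/Reject pair would then sit in one state with the same input left (inseparable). If every existing state is out, open a new one.
a: 0a undefined. 0a->0: no, ab/b meet in 0 with "b" left. Open state 1: 0a->1.
b: 0b undefined. 0b->0: no, bbc/c meet in 0 with "c" left. 0b->1: ok.
c: 0c undefined. 0c->0: no, bb/cab meet in 1 with "b" left. 0c->1: ok.
aa: 1a undefined. 1a->0: no, caa/b meet in 1. 1a->1: no, bb/cab meet in 1 with "b" left. Open state 2: 1a->2.
ab: 1b undefined. 1b->0: no, bbc/b meet in 1. 1b->1: no, bb/b meet in 1. 1b->2: no, bb/ba meet in 2. Open state 3: 1b->3.
ac: 1c undefined. 1c->0: no, bcc/b meet in 1. 1c->1: no, cc/b meet in 1. 1c->2: no, cc/ba meet in 2. 1c->3: ok.
aac: 2c undefined. 2c->0: no, bba/aacaca meet in 3 with "a" left. 2c->1: no, bac/b meet in 1. 2c->2: no, bac/ba meet in 2. 2c->3: ok.
aba: 3a undefined. 3a->0: ok.
bab: 2b undefined. 2b->0: no, bba/cab meet in 0. 2b->1: ok.
bbb: 3b undefined. 3b->0: no, aacbc/b meet in 1. 3b->1: no, ccb/b meet in 1. 3b->2: no, ccb/ba meet in 2. 3b->3: ok.
bbc: 3c undefined. 3c->0: no, aacca/b meet in 1. 3c->1: no, bbc/b meet in 1. 3c->2: no, bbc/ba meet in 2. 3c->3: ok.
caa: 2a undefined. 2a->0: ok.
All examples now run through 4 states with every (state, symbol) defined. Accept strings end in {0,3}, Reject strings end in {1,2}; accept={0,3}.

states=4 start=0 accept={0,3} delta: 0a->1 0b->1 0c->1 1a->2 1b->3 1c->3 2a->0 2b->1 2c->3 3a->0 3b->3 3c->3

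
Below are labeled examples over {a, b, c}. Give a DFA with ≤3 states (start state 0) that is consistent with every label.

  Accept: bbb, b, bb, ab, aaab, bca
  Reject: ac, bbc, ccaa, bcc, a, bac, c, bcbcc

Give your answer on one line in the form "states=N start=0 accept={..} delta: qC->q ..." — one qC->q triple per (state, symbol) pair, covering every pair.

Fold the examples into a partial DFA from state 0: repeatedly fix the first undefined (state, symbol) met by the shortest-then-alphabetical prefix, trying targets in increasing order and rejecting any under which an Accept and a Reject string meet in one state with the same remainder; add a state when all current targets are rejected. Accepting states are where Accept strings end.
a: 0a undefined. 0a->0: ok.
b: 0b undefined. 0b->0: no, bbb/a meet in 0. Open state 1: 0b->1.
c: 0c undefined. 0c->0: ok.
ba: 1a undefined. 1a->0: ok.
bb: 1b undefined. 1b->0: no, bb/ac meet in 0. 1b->1: ok.
bc: 1c undefined. 1c->0: no, bca/ac meet in 0. 1c->1: no, bbb/bbc meet in 1. Open state 2: 1c->2.
bca: 2a undefined. 2a->0: no, bca/ac meet in 0. 2a->1: ok.
bcb: 2b undefined. 2b->0: ok.
bcc: 2c undefined. 2c->0: ok.
All examples now run through 3 states with every (state, symbol) defined. Accept strings end in {1}, Reject strings end in {0,2}; accept={1}.

states=3 start=0 accept={1} delta: 0a->0 0b->1 0c->0 1a->0 1b->1 1c->2 2a->1 2b->0 2c->0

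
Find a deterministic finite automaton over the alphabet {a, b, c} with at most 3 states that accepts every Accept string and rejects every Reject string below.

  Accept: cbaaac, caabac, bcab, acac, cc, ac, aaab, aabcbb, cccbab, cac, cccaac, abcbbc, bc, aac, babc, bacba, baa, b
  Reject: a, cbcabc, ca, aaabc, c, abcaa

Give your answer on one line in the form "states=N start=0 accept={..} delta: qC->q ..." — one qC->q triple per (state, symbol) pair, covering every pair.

states=3 start=0 accept={0,2} delta: 0a->1 0b->2 0c->1 1a->1 1b->0 1c->0 2a->2 2b->1 2c->0

Fold the examples into a partial DFA from state 0: repeatedly fix the first undefined (state, symbol) met by the shortest-then-alphabetical prefix, trying targets in increasing order and rejecting any under which an Accept and a Reject string meet in one state with the same remainder; add a state when all current targets are rejected. Accepting states are where Accept strings end.
a: 0a undefined. 0a->0: no, ac/c meet in 0 with "c" left. Open state 1: 0a->1.
b: 0b undefined. 0b->0: no, bc/c meet in 0 with "c" left. 0b->1: no, b/a meet in 1. Open state 2: 0b->2.
c: 0c undefined. 0c->0: no, cc/c meet in 0. 0c->1: ok.
aa: 1a undefined. 1a->0: no, cac/a meet in 1. 1a->1: ok.
ab: 1b undefined. 1b->0: ok.
ac: 1c undefined. 1c->0: ok.
ba: 2a undefined. 2a->0: no, bacba/a meet in 1. 2a->1: no, babc/a meet in 1. 2a->2: ok.
bc: 2c undefined. 2c->0: ok.
bab: 2b undefined. 2b->0: no, babc/a meet in 1. 2b->1: ok.
All examples now run through 3 states with every (state, symbol) defined. Accept strings end in {0,2}, Reject strings end in {1}; accept={0,2}.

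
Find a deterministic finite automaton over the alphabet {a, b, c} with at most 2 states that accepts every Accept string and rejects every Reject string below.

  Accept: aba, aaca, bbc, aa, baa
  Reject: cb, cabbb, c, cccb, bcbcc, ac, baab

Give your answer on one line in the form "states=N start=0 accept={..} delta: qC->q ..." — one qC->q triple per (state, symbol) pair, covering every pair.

Fold the examples into a partial DFA from state 0: repeatedly fix the first undefined (state, symbol) met by the shortest-then-alphabetical prefix, trying targets in increasing order and rejecting any under which an Accept and a Reject string meet in one state with the same remainder; add a state when all current targets are rejected. Accepting states are where Accept strings end.
a: 0a undefined. 0a->0: ok.
b: 0b undefined. 0b->0: no, aba/baab meet in 0. Open state 1: 0b->1.
c: 0c undefined. 0c->0: no, aaca/c meet in 0. 0c->1: ok.
ba: 1a undefined. 1a->0: ok.
bb: 1b undefined. 1b->0: no, aba/cb meet in 0. 1b->1: ok.
bc: 1c undefined. 1c->0: ok.
All examples now run through 2 states with every (state, symbol) defined. Accept strings end in {0}, Reject strings end in {1}; accept={0}.

states=2 start=0 accept={0} delta: 0a->0 0b->1 0c->1 1a->0 1b->1 1c->0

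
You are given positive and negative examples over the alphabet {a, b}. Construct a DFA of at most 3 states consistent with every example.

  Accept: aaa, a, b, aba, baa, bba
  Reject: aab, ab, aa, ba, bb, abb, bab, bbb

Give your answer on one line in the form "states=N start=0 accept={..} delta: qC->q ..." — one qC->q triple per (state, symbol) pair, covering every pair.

states=3 start=0 accept={0,1} delta: 0a->1 0b->1 1a->2 1b->2 2a->0 2b->2

State merging on the prefix tree: take the shortest (then alphabetical) example prefix whose next move is undefined and point that move at state 0, else 1, else 2, ...; a target is out if some Accept/Reject pair would then sit in one state with the same input left (inseparable). If every existing state is out, open a new one.
a: 0a undefined. 0a->0: no, aaa/aa meet in 0. Open state 1: 0a->1.
b: 0b undefined. 0b->0: no, a/ba meet in 1. 0b->1: ok.
aa: 1a undefined. 1a->0: no, aaa/aab meet in 1. 1a->1: no, aaa/aa meet in 1. Open state 2: 1a->2.
ab: 1b undefined. 1b->0: no, a/abb meet in 1. 1b->1: no, a/ab meet in 1. 1b->2: ok.
aaa: 2a undefined. 2a->0: ok.
aab: 2b undefined. 2b->0: no, aaa/aab meet in 0. 2b->1: no, a/aab meet in 1. 2b->2: ok.
All examples now run through 3 states with every (state, symbol) defined. Accept strings end in {0,1}, Reject strings end in {2}; accept={0,1}.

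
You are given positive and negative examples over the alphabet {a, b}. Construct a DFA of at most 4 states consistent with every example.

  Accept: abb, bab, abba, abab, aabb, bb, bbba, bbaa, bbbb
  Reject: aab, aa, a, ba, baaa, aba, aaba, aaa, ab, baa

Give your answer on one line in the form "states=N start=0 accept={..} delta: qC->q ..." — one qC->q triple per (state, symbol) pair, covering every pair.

Grow the machine one transition at a time. Run the examples from 0; the earliest place one falls off (shortest prefix, ties alphabetical) gets sent to the lowest-numbered state that keeps every Accept/Reject pair distinguishable — a pair clashes when both reach the same state with identical unread suffix — and to a fresh state only if none does.
a: 0a undefined. 0a->0: ok.
b: 0b undefined. 0b->0: no, abb/aab meet in 0. Open state 1: 0b->1.
ba: 1a undefined. 1a->0: no, bab/aab meet in 1. 1a->1: ok.
bb: 1b undefined. 1b->0: no, abb/aa meet in 0. 1b->1: no, abb/aab meet in 1. Open state 2: 1b->2.
bba: 2a undefined. 2a->0: no, abba/aa meet in 0. 2a->1: no, abba/aab meet in 1. 2a->2: ok.
bbb: 2b undefined. 2b->0: no, bbba/aa meet in 0. 2b->1: no, bbba/aab meet in 1. 2b->2: ok.
All examples now run through 3 states with every (state, symbol) defined. Accept strings end in {2}, Reject strings end in {0,1}; accept={2}.

states=3 start=0 accept={2} delta: 0a->0 0b->1 1a->1 1b->2 2a->2 2b->2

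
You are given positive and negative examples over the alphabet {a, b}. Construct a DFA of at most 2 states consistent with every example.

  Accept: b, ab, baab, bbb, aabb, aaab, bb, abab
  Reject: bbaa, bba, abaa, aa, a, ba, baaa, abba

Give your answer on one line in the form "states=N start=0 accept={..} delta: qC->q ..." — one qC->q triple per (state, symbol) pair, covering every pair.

State merging on the prefix tree: take the shortest (then alphabetical) example prefix whose next move is undefined and point that move at state 0, else 1, else 2, ...; a target is out if some Accept/Reject pair would then sit in one state with the same input left (inseparable). If every existing state is out, open a new one.
a: 0a undefined. 0a->0: ok.
b: 0b undefined. 0b->0: no, b/bbaa meet in 0. Open state 1: 0b->1.
ba: 1a undefined. 1a->0: ok.
bb: 1b undefined. 1b->0: no, aabb/bbaa meet in 0. 1b->1: ok.
All examples now run through 2 states with every (state, symbol) defined. Accept strings end in {1}, Reject strings end in {0}; accept={1}.

states=2 start=0 accept={1} delta: 0a->0 0b->1 1a->0 1b->1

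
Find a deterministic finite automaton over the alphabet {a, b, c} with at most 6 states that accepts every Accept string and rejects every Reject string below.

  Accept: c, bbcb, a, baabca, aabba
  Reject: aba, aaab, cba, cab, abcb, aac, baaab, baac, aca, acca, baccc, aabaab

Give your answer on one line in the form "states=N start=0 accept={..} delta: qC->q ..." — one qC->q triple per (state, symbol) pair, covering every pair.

Grow the machine one transition at a time. Run the examples from 0; the earliest place one falls off (shortest prefix, ties alphabetical) gets sent to the lowest-numbered state that keeps every Accept/Reject pair distinguishable — a pair clashes when both reach the same state with identical unread suffix — and to a fresh state only if none does.
a: 0a undefined. 0a->0: no, c/aac meet in 0 with "c" left. Open state 1: 0a->1.
b: 0b undefined. 0b->0: ok.
c: 0c undefined. 0c->0: no, a/cba meet in 1. 0c->1: ok.
aa: 1a undefined. 1a->0: no, c/aac meet in 1. 1a->1: no, bbcb/aaab meet in 1 with "b" left. Open state 2: 1a->2.
ab: 1b undefined. 1b->0: no, c/aba meet in 1. 1b->1: ok.
ac: 1c undefined. 1c->0: no, c/aca meet in 1. 1c->1: no, c/abcb meet in 1. 1c->2: ok.
aaa: 2a undefined. 2a->0: ok.
aab: 2b undefined. 2b->0: no, baabca/aba meet in 2. 2b->1: no, c/cab meet in 1. 2b->2: no, c/aabaab meet in 1. Open state 3: 2b->3.
aac: 2c undefined. 2c->0: no, c/acca meet in 1. 2c->1: no, c/aac meet in 1. 2c->2: ok.
aaba: 3a undefined. 3a->0: no, c/aabaab meet in 1. 3a->1: ok.
aabb: 3b undefined. 3b->0: ok.
baabc: 3c undefined. 3c->0: ok.
All examples now run through 4 states with every (state, symbol) defined. Accept strings end in {1}, Reject strings end in {0,2,3}; accept={1}.

states=4 start=0 accept={1} delta: 0a->1 0b->0 0c->1 1a->2 1b->1 1c->2 2a->0 2b->3 2c->2 3a->1 3b->0 3c->0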